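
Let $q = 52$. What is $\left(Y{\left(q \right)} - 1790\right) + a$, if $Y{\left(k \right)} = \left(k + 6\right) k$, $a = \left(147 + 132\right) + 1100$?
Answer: $2605$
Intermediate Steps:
$a = 1379$ ($a = 279 + 1100 = 1379$)
$Y{\left(k \right)} = k \left(6 + k\right)$ ($Y{\left(k \right)} = \left(6 + k\right) k = k \left(6 + k\right)$)
$\left(Y{\left(q \right)} - 1790\right) + a = \left(52 \left(6 + 52\right) - 1790\right) + 1379 = \left(52 \cdot 58 - 1790\right) + 1379 = \left(3016 - 1790\right) + 1379 = 1226 + 1379 = 2605$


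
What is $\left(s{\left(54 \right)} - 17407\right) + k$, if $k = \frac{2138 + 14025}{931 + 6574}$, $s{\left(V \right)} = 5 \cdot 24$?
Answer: $- \frac{129722772}{7505} \approx -17285.0$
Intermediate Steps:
$s{\left(V \right)} = 120$
$k = \frac{16163}{7505} \approx 2.1536$
$\left(s{\left(54 \right)} - 17407\right) + k = \left(120 - 17407\right) + \frac{16163}{7505} = -17287 + \frac{16163}{7505} = - \frac{129722772}{7505}$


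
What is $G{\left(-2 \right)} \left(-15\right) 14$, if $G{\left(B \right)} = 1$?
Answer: $-210$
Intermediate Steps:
$G{\left(-2 \right)} \left(-15\right) 14 = 1 \left(-15\right) 14 = \left(-15\right) 14 = -210$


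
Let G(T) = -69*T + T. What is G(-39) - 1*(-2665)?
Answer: 5317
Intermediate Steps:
G(T) = -68*T
G(-39) - 1*(-2665) = -68*(-39) - 1*(-2665) = 2652 + 2665 = 5317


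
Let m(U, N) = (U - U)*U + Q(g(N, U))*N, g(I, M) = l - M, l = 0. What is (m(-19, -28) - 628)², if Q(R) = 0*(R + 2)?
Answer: 394384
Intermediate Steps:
g(I, M) = -M (g(I, M) = 0 - M = -M)
Q(R) = 0 (Q(R) = 0*(2 + R) = 0)
m(U, N) = 0 (m(U, N) = (U - U)*U + 0*N = 0*U + 0 = 0 + 0 = 0)
(m(-19, -28) - 628)² = (0 - 628)² = (-628)² = 394384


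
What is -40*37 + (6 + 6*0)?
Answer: -1474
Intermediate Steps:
-40*37 + (6 + 6*0) = -1480 + (6 + 0) = -1480 + 6 = -1474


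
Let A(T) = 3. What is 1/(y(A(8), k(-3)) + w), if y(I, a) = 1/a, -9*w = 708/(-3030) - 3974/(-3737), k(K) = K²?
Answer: 168165/3181 ≈ 52.865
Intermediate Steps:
w = -5168/56055 (w = -(708/(-3030) - 3974/(-3737))/9 = -(708*(-1/3030) - 3974*(-1/3737))/9 = -(-118/505 + 3974/3737)/9 = -⅑*15504/18685 = -5168/56055 ≈ -0.092195)
1/(y(A(8), k(-3)) + w) = 1/(1/((-3)²) - 5168/56055) = 1/(1/9 - 5168/56055) = 1/(⅑ - 5168/56055) = 1/(3181/168165) = 168165/3181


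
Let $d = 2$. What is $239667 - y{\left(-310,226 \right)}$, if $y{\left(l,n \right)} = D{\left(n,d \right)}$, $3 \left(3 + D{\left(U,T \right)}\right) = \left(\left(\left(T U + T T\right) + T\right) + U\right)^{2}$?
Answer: $83718$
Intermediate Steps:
$D{\left(U,T \right)} = -3 + \frac{\left(T + U + T^{2} + T U\right)^{2}}{3}$ ($D{\left(U,T \right)} = -3 + \frac{\left(\left(\left(T U + T T\right) + T\right) + U\right)^{2}}{3} = -3 + \frac{\left(\left(\left(T U + T^{2}\right) + T\right) + U\right)^{2}}{3} = -3 + \frac{\left(\left(\left(T^{2} + T U\right) + T\right) + U\right)^{2}}{3} = -3 + \frac{\left(\left(T + T^{2} + T U\right) + U\right)^{2}}{3} = -3 + \frac{\left(T + U + T^{2} + T U\right)^{2}}{3}$)
$y{\left(l,n \right)} = -3 + \frac{\left(6 + 3 n\right)^{2}}{3}$ ($y{\left(l,n \right)} = -3 + \frac{\left(2 + n + 2^{2} + 2 n\right)^{2}}{3} = -3 + \frac{\left(2 + n + 4 + 2 n\right)^{2}}{3} = -3 + \frac{\left(6 + 3 n\right)^{2}}{3}$)
$239667 - y{\left(-310,226 \right)} = 239667 - \left(-3 + 3 \left(2 + 226\right)^{2}\right) = 239667 - \left(-3 + 3 \cdot 228^{2}\right) = 239667 - \left(-3 + 3 \cdot 51984\right) = 239667 - \left(-3 + 155952\right) = 239667 - 155949 = 83718$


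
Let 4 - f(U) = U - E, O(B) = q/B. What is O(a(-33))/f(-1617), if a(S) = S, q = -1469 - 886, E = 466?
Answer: 785/22957 ≈ 0.034194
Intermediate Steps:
q = -2355
O(B) = -2355/B
f(U) = 470 - U (f(U) = 4 - (U - 1*466) = 4 - (U - 466) = 4 - (-466 + U) = 4 + (466 - U) = 470 - U)
O(a(-33))/f(-1617) = (-2355/(-33))/(470 - 1*(-1617)) = (-2355*(-1/33))/(470 + 1617) = (785/11)/2087 = (785/11)*(1/2087) = 785/22957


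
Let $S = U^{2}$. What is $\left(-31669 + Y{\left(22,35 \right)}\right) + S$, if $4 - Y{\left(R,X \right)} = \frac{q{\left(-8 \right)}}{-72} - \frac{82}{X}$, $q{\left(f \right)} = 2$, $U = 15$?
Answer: $- \frac{39611413}{1260} \approx -31438.0$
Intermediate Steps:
$Y{\left(R,X \right)} = \frac{145}{36} + \frac{82}{X}$ ($Y{\left(R,X \right)} = 4 - \left(\frac{2}{-72} - \frac{82}{X}\right) = 4 - \left(2 \left(- \frac{1}{72}\right) - \frac{82}{X}\right) = 4 - \left(- \frac{1}{36} - \frac{82}{X}\right) = 4 + \left(\frac{1}{36} + \frac{82}{X}\right) = \frac{145}{36} + \frac{82}{X}$)
$S = 225$ ($S = 15^{2} = 225$)
$\left(-31669 + Y{\left(22,35 \right)}\right) + S = \left(-31669 + \left(\frac{145}{36} + \frac{82}{35}\right)\right) + 225 = \left(-31669 + \frac{8027}{1260}\right) + 225 = - \frac{39894913}{1260} + 225 = - \frac{39611413}{1260}$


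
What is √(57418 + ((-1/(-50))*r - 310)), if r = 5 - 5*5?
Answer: √1427690/5 ≈ 238.97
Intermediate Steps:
r = -20 (r = 5 - 25 = -20)
√(57418 + ((-1/(-50))*r - 310)) = √(57418 + (-1/(-50)*(-20) - 310)) = √(57418 + (-1*(-1/50)*(-20) - 310)) = √(57418 + ((1/50)*(-20) - 310)) = √(57418 + (-⅖ - 310)) = √(57418 - 1552/5) = √(285538/5) = √1427690/5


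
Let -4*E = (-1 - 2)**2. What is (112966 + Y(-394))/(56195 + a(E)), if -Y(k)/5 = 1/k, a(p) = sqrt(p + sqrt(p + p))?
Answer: 44508609/(197*(112390 + sqrt(3)*sqrt(-3 + 2*I*sqrt(2)))) ≈ 2.0102 - 5.8465e-5*I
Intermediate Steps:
E = -9/4 (E = -(-1 - 2)**2/4 = -1/4*(-3)**2 = -1/4*9 = -9/4 ≈ -2.2500)
a(p) = sqrt(p + sqrt(2)*sqrt(p)) (a(p) = sqrt(p + sqrt(2*p)) = sqrt(p + sqrt(2)*sqrt(p)))
Y(k) = -5/k
(112966 + Y(-394))/(56195 + a(E)) = (112966 - 5/(-394))/(56195 + sqrt(-9/4 + sqrt(2)*sqrt(-9/4))) = (112966 - 5*(-1/394))/(56195 + sqrt(-9/4 + sqrt(2)*(3*I/2))) = (112966 + 5/394)/(56195 + sqrt(-9/4 + 3*I*sqrt(2)/2)) = 44508609/(394*(56195 + sqrt(-9/4 + 3*I*sqrt(2)/2)))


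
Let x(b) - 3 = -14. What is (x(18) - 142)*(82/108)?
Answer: -697/6 ≈ -116.17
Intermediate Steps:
x(b) = -11 (x(b) = 3 - 14 = -11)
(x(18) - 142)*(82/108) = (-11 - 142)*(82/108) = -12546/108 = -153*41/54 = -697/6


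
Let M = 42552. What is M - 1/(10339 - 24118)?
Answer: 586324009/13779 ≈ 42552.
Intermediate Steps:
M - 1/(10339 - 24118) = 42552 - 1/(10339 - 24118) = 42552 - 1/(-13779) = 42552 - 1*(-1/13779) = 42552 + 1/13779 = 586324009/13779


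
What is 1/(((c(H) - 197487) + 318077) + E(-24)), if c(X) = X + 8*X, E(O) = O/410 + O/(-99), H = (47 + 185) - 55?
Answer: 6765/826569239 ≈ 8.1844e-6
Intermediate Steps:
H = 177 (H = 232 - 55 = 177)
E(O) = -311*O/40590 (E(O) = O*(1/410) + O*(-1/99) = O/410 - O/99 = -311*O/40590)
c(X) = 9*X
1/(((c(H) - 197487) + 318077) + E(-24)) = 1/(((9*177 - 197487) + 318077) - 311/40590*(-24)) = 1/(((1593 - 197487) + 318077) + 1244/6765) = 1/((-195894 + 318077) + 1244/6765) = 1/(122183 + 1244/6765) = 1/(826569239/6765) = 6765/826569239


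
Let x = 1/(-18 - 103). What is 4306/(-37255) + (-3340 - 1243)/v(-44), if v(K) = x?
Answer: 20659495159/37255 ≈ 5.5454e+5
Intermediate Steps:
x = -1/121 (x = 1/(-121) = -1/121 ≈ -0.0082645)
v(K) = -1/121
4306/(-37255) + (-3340 - 1243)/v(-44) = 4306/(-37255) + (-3340 - 1243)/(-1/121) = 4306*(-1/37255) - 4583*(-121) = -4306/37255 + 554543 = 20659495159/37255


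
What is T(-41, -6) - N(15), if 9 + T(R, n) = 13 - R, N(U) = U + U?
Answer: 15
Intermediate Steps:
N(U) = 2*U
T(R, n) = 4 - R (T(R, n) = -9 + (13 - R) = 4 - R)
T(-41, -6) - N(15) = (4 - 1*(-41)) - 2*15 = (4 + 41) - 1*30 = 45 - 30 = 15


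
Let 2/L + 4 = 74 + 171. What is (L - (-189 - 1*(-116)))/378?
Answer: 1955/10122 ≈ 0.19314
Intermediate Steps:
L = 2/241 (L = 2/(-4 + (74 + 171)) = 2/(-4 + 245) = 2/241 ≈ 0.0082988)
(L - (-189 - 1*(-116)))/378 = (2/241 - (-189 - 1*(-116)))/378 = (2/241 - (-189 + 116))*(1/378) = (2/241 - 1*(-73))*(1/378) = (2/241 + 73)*(1/378) = (17595/241)*(1/378) = 1955/10122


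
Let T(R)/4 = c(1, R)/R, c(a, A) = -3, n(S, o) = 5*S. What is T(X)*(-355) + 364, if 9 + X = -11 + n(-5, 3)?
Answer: 808/3 ≈ 269.33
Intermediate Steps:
X = -45 (X = -9 + (-11 + 5*(-5)) = -9 + (-11 - 25) = -9 - 36 = -45)
T(R) = -12/R (T(R) = 4*(-3/R) = -12/R)
T(X)*(-355) + 364 = -12/(-45)*(-355) + 364 = -12*(-1/45)*(-355) + 364 = (4/15)*(-355) + 364 = -284/3 + 364 = 808/3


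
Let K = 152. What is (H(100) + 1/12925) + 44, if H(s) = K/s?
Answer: 588347/12925 ≈ 45.520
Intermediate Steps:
H(s) = 152/s
(H(100) + 1/12925) + 44 = (152/100 + 1/12925) + 44 = (152*(1/100) + 1/12925) + 44 = (38/25 + 1/12925) + 44 = 19647/12925 + 44 = 588347/12925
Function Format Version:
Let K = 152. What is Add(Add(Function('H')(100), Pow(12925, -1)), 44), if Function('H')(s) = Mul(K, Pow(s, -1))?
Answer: Rational(588347, 12925) ≈ 45.520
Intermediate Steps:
Function('H')(s) = Mul(152, Pow(s, -1))
Add(Add(Function('H')(100), Pow(12925, -1)), 44) = Add(Add(Mul(152, Pow(100, -1)), Pow(12925, -1)), 44) = Add(Add(Mul(152, Rational(1, 100)), Rational(1, 12925)), 44) = Add(Add(Rational(38, 25), Rational(1, 12925)), 44) = Add(Rational(19647, 12925), 44) = Rational(588347, 12925)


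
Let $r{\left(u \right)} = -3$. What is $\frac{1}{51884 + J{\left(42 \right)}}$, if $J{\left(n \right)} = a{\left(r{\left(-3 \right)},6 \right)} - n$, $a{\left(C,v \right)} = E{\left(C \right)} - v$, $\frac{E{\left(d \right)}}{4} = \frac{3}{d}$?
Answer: $\frac{1}{51832} \approx 1.9293 \cdot 10^{-5}$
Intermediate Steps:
$E{\left(d \right)} = \frac{12}{d}$ ($E{\left(d \right)} = 4 \frac{3}{d} = \frac{12}{d}$)
$a{\left(C,v \right)} = - v + \frac{12}{C}$ ($a{\left(C,v \right)} = \frac{12}{C} - v = - v + \frac{12}{C}$)
$J{\left(n \right)} = -10 - n$ ($J{\left(n \right)} = \left(\left(-1\right) 6 + \frac{12}{-3}\right) - n = \left(-6 + 12 \left(- \frac{1}{3}\right)\right) - n = \left(-6 - 4\right) - n = -10 - n$)
$\frac{1}{51884 + J{\left(42 \right)}} = \frac{1}{51884 - 52} = \frac{1}{51832}$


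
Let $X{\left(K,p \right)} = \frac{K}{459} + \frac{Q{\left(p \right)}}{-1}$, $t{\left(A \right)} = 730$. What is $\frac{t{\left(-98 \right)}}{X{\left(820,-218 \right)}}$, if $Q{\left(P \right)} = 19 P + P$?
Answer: $\frac{33507}{200206} \approx 0.16736$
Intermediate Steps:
$Q{\left(P \right)} = 20 P$
$X{\left(K,p \right)} = - 20 p + \frac{K}{459}$ ($X{\left(K,p \right)} = \frac{K}{459} + \frac{20 p}{-1} = K \frac{1}{459} + 20 p \left(-1\right) = \frac{K}{459} - 20 p = - 20 p + \frac{K}{459}$)
$\frac{t{\left(-98 \right)}}{X{\left(820,-218 \right)}} = \frac{730}{\left(-20\right) \left(-218\right) + \frac{1}{459} \cdot 820} = \frac{730}{4360 + \frac{820}{459}} = \frac{730}{\frac{2002060}{459}} = 730 \cdot \frac{459}{2002060} = \frac{33507}{200206}$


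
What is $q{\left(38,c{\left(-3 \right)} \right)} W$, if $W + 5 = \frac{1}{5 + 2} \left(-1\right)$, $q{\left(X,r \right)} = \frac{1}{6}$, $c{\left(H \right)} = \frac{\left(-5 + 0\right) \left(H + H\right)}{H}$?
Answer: $- \frac{6}{7} \approx -0.85714$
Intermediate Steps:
$c{\left(H \right)} = -10$ ($c{\left(H \right)} = \frac{\left(-5\right) 2 H}{H} = \frac{\left(-10\right) H}{H} = -10$)
$q{\left(X,r \right)} = \frac{1}{6}$
$W = - \frac{36}{7}$ ($W = -5 + \frac{1}{5 + 2} \left(-1\right) = -5 + \frac{1}{7} \left(-1\right) = -5 - \frac{1}{7} = - \frac{36}{7} \approx -5.1429$)
$q{\left(38,c{\left(-3 \right)} \right)} W = \frac{1}{6} \left(- \frac{36}{7}\right) = - \frac{6}{7}$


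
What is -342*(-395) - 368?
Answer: 134722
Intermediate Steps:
-342*(-395) - 368 = 135090 - 368 = 134722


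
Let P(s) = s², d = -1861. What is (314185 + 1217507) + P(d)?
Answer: 4995013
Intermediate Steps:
(314185 + 1217507) + P(d) = (314185 + 1217507) + (-1861)² = 1531692 + 3463321 = 4995013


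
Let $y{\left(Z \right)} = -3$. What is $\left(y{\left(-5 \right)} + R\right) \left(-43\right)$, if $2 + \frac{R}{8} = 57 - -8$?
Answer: $-21543$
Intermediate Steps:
$R = 504$ ($R = -16 + 8 \left(57 - -8\right) = -16 + 8 \left(57 + 8\right) = -16 + 8 \cdot 65 = -16 + 520 = 504$)
$\left(y{\left(-5 \right)} + R\right) \left(-43\right) = \left(-3 + 504\right) \left(-43\right) = 501 \left(-43\right) = -21543$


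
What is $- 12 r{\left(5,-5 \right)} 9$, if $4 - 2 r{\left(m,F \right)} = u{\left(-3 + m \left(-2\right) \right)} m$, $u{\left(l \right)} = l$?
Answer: $-3726$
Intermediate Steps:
$r{\left(m,F \right)} = 2 - \frac{m \left(-3 - 2 m\right)}{2}$ ($r{\left(m,F \right)} = 2 - \frac{\left(-3 + m \left(-2\right)\right) m}{2} = 2 - \frac{\left(-3 - 2 m\right) m}{2} = 2 - \frac{m \left(-3 - 2 m\right)}{2}$)
$- 12 r{\left(5,-5 \right)} 9 = - 12 \left(2 + \frac{1}{2} \cdot 5 \left(3 + 2 \cdot 5\right)\right) 9 = - 12 \left(2 + \frac{1}{2} \cdot 5 \left(3 + 10\right)\right) 9 = - 12 \left(2 + \frac{1}{2} \cdot 5 \cdot 13\right) 9 = - 12 \left(2 + \frac{65}{2}\right) 9 = \left(-12\right) \frac{69}{2} \cdot 9 = \left(-414\right) 9 = -3726$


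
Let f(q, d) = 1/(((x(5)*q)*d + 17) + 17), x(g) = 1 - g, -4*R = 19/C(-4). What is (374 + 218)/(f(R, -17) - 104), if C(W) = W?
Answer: -67932/11933 ≈ -5.6928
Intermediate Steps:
R = 19/16 (R = -19/(4*(-4)) = -19*(-1)/(4*4) = -¼*(-19/4) = 19/16 ≈ 1.1875)
f(q, d) = 1/(34 - 4*d*q) (f(q, d) = 1/((((1 - 1*5)*q)*d + 17) + 17) = 1/((((1 - 5)*q)*d + 17) + 17) = 1/(((-4*q)*d + 17) + 17) = 1/((-4*d*q + 17) + 17) = 1/((17 - 4*d*q) + 17) = 1/(34 - 4*d*q))
(374 + 218)/(f(R, -17) - 104) = (374 + 218)/(-1/(-34 + 4*(-17)*(19/16)) - 104) = 592/(-1/(-34 - 323/4) - 104) = 592/(-1/(-459/4) - 104) = 592/(-1*(-4/459) - 104) = 592/(4/459 - 104) = 592/(-47732/459) = 592*(-459/47732) = -67932/11933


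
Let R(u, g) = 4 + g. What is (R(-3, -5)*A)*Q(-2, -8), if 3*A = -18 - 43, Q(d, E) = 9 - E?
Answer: 1037/3 ≈ 345.67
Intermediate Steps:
A = -61/3 (A = (-18 - 43)/3 = (⅓)*(-61) = -61/3 ≈ -20.333)
(R(-3, -5)*A)*Q(-2, -8) = ((4 - 5)*(-61/3))*(9 - 1*(-8)) = (-1*(-61/3))*(9 + 8) = (61/3)*17 = 1037/3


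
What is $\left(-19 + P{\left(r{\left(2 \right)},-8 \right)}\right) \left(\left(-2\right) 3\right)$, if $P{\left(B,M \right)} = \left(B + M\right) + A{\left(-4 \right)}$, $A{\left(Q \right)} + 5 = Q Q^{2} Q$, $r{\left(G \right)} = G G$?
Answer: $-1368$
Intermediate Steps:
$r{\left(G \right)} = G^{2}$
$A{\left(Q \right)} = -5 + Q^{4}$ ($A{\left(Q \right)} = -5 + Q Q^{2} Q = -5 + Q^{3} Q = -5 + Q^{4}$)
$P{\left(B,M \right)} = 251 + B + M$ ($P{\left(B,M \right)} = \left(B + M\right) - \left(5 - \left(-4\right)^{4}\right) = \left(B + M\right) + \left(-5 + 256\right) = \left(B + M\right) + 251 = 251 + B + M$)
$\left(-19 + P{\left(r{\left(2 \right)},-8 \right)}\right) \left(\left(-2\right) 3\right) = \left(-19 + \left(251 + 2^{2} - 8\right)\right) \left(\left(-2\right) 3\right) = \left(-19 + \left(251 + 4 - 8\right)\right) \left(-6\right) = \left(-19 + 247\right) \left(-6\right) = 228 \left(-6\right) = -1368$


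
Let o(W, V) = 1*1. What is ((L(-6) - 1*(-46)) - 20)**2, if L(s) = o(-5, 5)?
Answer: 729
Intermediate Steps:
o(W, V) = 1
L(s) = 1
((L(-6) - 1*(-46)) - 20)**2 = ((1 - 1*(-46)) - 20)**2 = ((1 + 46) - 20)**2 = (47 - 20)**2 = 27**2 = 729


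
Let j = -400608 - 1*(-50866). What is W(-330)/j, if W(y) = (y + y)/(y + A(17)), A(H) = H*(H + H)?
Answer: 165/21684004 ≈ 7.6093e-6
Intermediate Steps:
A(H) = 2*H² (A(H) = H*(2*H) = 2*H²)
j = -349742 (j = -400608 + 50866 = -349742)
W(y) = 2*y/(578 + y) (W(y) = (y + y)/(y + 2*17²) = (2*y)/(y + 2*289) = (2*y)/(y + 578) = (2*y)/(578 + y) = 2*y/(578 + y))
W(-330)/j = (2*(-330)/(578 - 330))/(-349742) = (2*(-330)/248)*(-1/349742) = (2*(-330)*(1/248))*(-1/349742) = -165/62*(-1/349742) = 165/21684004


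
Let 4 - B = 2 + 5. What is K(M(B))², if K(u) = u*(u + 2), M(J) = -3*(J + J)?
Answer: 129600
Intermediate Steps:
B = -3 (B = 4 - (2 + 5) = 4 - 1*7 = 4 - 7 = -3)
M(J) = -6*J
K(u) = u*(2 + u)
K(M(B))² = ((-6*(-3))*(2 - 6*(-3)))² = (18*(2 + 18))² = (18*20)² = 360² = 129600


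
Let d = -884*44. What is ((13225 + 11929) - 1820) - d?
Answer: 62230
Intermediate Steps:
d = -38896
((13225 + 11929) - 1820) - d = ((13225 + 11929) - 1820) - 1*(-38896) = (25154 - 1820) + 38896 = 23334 + 38896 = 62230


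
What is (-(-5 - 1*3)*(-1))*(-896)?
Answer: 7168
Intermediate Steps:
(-(-5 - 1*3)*(-1))*(-896) = (-(-5 - 3)*(-1))*(-896) = (-1*(-8)*(-1))*(-896) = (8*(-1))*(-896) = -8*(-896) = 7168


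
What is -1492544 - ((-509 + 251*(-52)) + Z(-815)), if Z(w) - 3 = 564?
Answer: -1479550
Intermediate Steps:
Z(w) = 567 (Z(w) = 3 + 564 = 567)
-1492544 - ((-509 + 251*(-52)) + Z(-815)) = -1492544 - ((-509 + 251*(-52)) + 567) = -1492544 - ((-509 - 13052) + 567) = -1492544 - (-13561 + 567) = -1492544 - 1*(-12994) = -1492544 + 12994 = -1479550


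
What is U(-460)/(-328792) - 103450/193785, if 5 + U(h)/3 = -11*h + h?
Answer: -7336971725/12742991544 ≈ -0.57577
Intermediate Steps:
U(h) = -15 - 30*h (U(h) = -15 + 3*(-11*h + h) = -15 + 3*(-10*h) = -15 - 30*h)
U(-460)/(-328792) - 103450/193785 = (-15 - 30*(-460))/(-328792) - 103450/193785 = (-15 + 13800)*(-1/328792) - 103450*1/193785 = 13785*(-1/328792) - 20690/38757 = -13785/328792 - 20690/38757 = -7336971725/12742991544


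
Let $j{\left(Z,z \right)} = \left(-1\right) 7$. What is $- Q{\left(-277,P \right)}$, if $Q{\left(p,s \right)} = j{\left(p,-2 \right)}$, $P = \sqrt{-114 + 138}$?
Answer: $7$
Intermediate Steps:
$j{\left(Z,z \right)} = -7$
$P = 2 \sqrt{6}$ ($P = \sqrt{24} = 2 \sqrt{6} \approx 4.899$)
$Q{\left(p,s \right)} = -7$
$- Q{\left(-277,P \right)} = \left(-1\right) \left(-7\right) = 7$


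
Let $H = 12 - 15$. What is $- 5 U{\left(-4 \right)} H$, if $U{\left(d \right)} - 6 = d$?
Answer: $30$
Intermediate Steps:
$U{\left(d \right)} = 6 + d$
$H = -3$
$- 5 U{\left(-4 \right)} H = - 5 \left(6 - 4\right) \left(-3\right) = \left(-5\right) 2 \left(-3\right) = \left(-10\right) \left(-3\right) = 30$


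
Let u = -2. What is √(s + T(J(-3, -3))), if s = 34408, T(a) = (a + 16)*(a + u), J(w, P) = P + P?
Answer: 2*√8582 ≈ 185.28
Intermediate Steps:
J(w, P) = 2*P
T(a) = (-2 + a)*(16 + a) (T(a) = (a + 16)*(a - 2) = (16 + a)*(-2 + a) = (-2 + a)*(16 + a))
√(s + T(J(-3, -3))) = √(34408 + (-32 + (2*(-3))² + 14*(2*(-3)))) = √(34408 + (-32 + (-6)² + 14*(-6))) = √(34408 + (-32 + 36 - 84)) = √(34408 - 80) = √34328 = 2*√8582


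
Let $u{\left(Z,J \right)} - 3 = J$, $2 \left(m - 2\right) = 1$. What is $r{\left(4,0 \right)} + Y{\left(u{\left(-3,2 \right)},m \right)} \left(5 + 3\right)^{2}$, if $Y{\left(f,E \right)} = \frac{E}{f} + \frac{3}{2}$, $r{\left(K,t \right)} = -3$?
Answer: $125$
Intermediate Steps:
$m = \frac{5}{2}$ ($m = 2 + \frac{1}{2} \cdot 1 = 2 + \frac{1}{2} = \frac{5}{2} \approx 2.5$)
$u{\left(Z,J \right)} = 3 + J$
$Y{\left(f,E \right)} = \frac{3}{2} + \frac{E}{f}$ ($Y{\left(f,E \right)} = \frac{E}{f} + 3 \cdot \frac{1}{2} = \frac{E}{f} + \frac{3}{2} = \frac{3}{2} + \frac{E}{f}$)
$r{\left(4,0 \right)} + Y{\left(u{\left(-3,2 \right)},m \right)} \left(5 + 3\right)^{2} = -3 + \left(\frac{3}{2} + \frac{5}{2 \left(3 + 2\right)}\right) \left(5 + 3\right)^{2} = -3 + \left(\frac{3}{2} + \frac{5}{2 \cdot 5}\right) 8^{2} = -3 + \left(\frac{3}{2} + \frac{5}{2} \cdot \frac{1}{5}\right) 64 = -3 + \left(\frac{3}{2} + \frac{1}{2}\right) 64 = -3 + 2 \cdot 64 = -3 + 128 = 125$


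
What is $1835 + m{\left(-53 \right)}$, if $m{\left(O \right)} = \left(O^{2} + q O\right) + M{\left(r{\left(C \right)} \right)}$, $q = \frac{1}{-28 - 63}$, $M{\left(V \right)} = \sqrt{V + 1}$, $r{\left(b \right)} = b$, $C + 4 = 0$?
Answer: $\frac{422657}{91} + i \sqrt{3} \approx 4644.6 + 1.732 i$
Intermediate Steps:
$C = -4$ ($C = -4 + 0 = -4$)
$M{\left(V \right)} = \sqrt{1 + V}$
$q = - \frac{1}{91}$ ($q = \frac{1}{-91} = - \frac{1}{91} \approx -0.010989$)
$m{\left(O \right)} = O^{2} - \frac{O}{91} + i \sqrt{3}$ ($m{\left(O \right)} = \left(O^{2} - \frac{O}{91}\right) + \sqrt{1 - 4} = \left(O^{2} - \frac{O}{91}\right) + \sqrt{-3} = \left(O^{2} - \frac{O}{91}\right) + i \sqrt{3} = O^{2} - \frac{O}{91} + i \sqrt{3}$)
$1835 + m{\left(-53 \right)} = 1835 + \left(\left(-53\right)^{2} - - \frac{53}{91} + i \sqrt{3}\right) = 1835 + \left(2809 + \frac{53}{91} + i \sqrt{3}\right) = 1835 + \left(\frac{255672}{91} + i \sqrt{3}\right) = \frac{422657}{91} + i \sqrt{3}$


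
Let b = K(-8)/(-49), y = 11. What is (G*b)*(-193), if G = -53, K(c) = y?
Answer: -112519/49 ≈ -2296.3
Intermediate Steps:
K(c) = 11
b = -11/49 (b = 11/(-49) = 11*(-1/49) = -11/49 ≈ -0.22449)
(G*b)*(-193) = -53*(-11/49)*(-193) = (583/49)*(-193) = -112519/49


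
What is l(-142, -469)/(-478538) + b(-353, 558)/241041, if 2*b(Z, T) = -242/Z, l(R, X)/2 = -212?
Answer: 18067495825/20358794577237 ≈ 0.00088745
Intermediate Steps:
l(R, X) = -424 (l(R, X) = 2*(-212) = -424)
b(Z, T) = -121/Z (b(Z, T) = (-242/Z)/2 = -121/Z)
l(-142, -469)/(-478538) + b(-353, 558)/241041 = -424/(-478538) - 121/(-353)/241041 = -424*(-1/478538) - 121*(-1/353)*(1/241041) = 212/239269 + (121/353)*(1/241041) = 212/239269 + 121/85087473 = 18067495825/20358794577237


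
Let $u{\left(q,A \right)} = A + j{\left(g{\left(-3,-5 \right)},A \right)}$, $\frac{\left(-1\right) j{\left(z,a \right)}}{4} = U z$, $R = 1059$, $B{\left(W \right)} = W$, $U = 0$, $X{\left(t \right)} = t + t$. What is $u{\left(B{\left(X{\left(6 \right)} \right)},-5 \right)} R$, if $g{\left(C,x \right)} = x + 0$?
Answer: $-5295$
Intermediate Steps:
$X{\left(t \right)} = 2 t$
$g{\left(C,x \right)} = x$
$j{\left(z,a \right)} = 0$ ($j{\left(z,a \right)} = - 4 \cdot 0 z = \left(-4\right) 0 = 0$)
$u{\left(q,A \right)} = A$ ($u{\left(q,A \right)} = A + 0 = A$)
$u{\left(B{\left(X{\left(6 \right)} \right)},-5 \right)} R = \left(-5\right) 1059 = -5295$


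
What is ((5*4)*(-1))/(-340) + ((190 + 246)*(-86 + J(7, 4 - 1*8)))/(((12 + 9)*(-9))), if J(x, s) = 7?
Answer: 585737/3213 ≈ 182.30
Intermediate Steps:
((5*4)*(-1))/(-340) + ((190 + 246)*(-86 + J(7, 4 - 1*8)))/(((12 + 9)*(-9))) = ((5*4)*(-1))/(-340) + ((190 + 246)*(-86 + 7))/(((12 + 9)*(-9))) = (20*(-1))*(-1/340) + (436*(-79))/((21*(-9))) = -20*(-1/340) - 34444/(-189) = 1/17 - 34444*(-1/189) = 1/17 + 34444/189 = 585737/3213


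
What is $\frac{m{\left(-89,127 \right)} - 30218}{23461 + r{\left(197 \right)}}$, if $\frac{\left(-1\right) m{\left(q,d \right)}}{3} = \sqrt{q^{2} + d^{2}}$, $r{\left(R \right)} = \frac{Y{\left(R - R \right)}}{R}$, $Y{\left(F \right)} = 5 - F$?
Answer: $- \frac{2976473}{2310911} - \frac{2955 \sqrt{962}}{4621822} \approx -1.3078$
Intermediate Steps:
$r{\left(R \right)} = \frac{5}{R}$ ($r{\left(R \right)} = \frac{5 - \left(R - R\right)}{R} = \frac{5 - 0}{R} = \frac{5 + 0}{R} = \frac{5}{R}$)
$m{\left(q,d \right)} = - 3 \sqrt{d^{2} + q^{2}}$ ($m{\left(q,d \right)} = - 3 \sqrt{q^{2} + d^{2}} = - 3 \sqrt{d^{2} + q^{2}}$)
$\frac{m{\left(-89,127 \right)} - 30218}{23461 + r{\left(197 \right)}} = \frac{- 3 \sqrt{127^{2} + \left(-89\right)^{2}} - 30218}{23461 + \frac{5}{197}} = \frac{- 3 \sqrt{16129 + 7921} - 30218}{23461 + 5 \cdot \frac{1}{197}} = \frac{- 3 \sqrt{24050} - 30218}{23461 + \frac{5}{197}} = \frac{- 3 \cdot 5 \sqrt{962} - 30218}{\frac{4621822}{197}} = \left(- 15 \sqrt{962} - 30218\right) \frac{197}{4621822} = \left(-30218 - 15 \sqrt{962}\right) \frac{197}{4621822} = - \frac{2976473}{2310911} - \frac{2955 \sqrt{962}}{4621822}$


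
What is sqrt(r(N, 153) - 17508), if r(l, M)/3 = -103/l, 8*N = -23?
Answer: 6*I*sqrt(255691)/23 ≈ 131.91*I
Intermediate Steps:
N = -23/8 (N = (1/8)*(-23) = -23/8 ≈ -2.8750)
r(l, M) = -309/l (r(l, M) = 3*(-103/l) = -309/l)
sqrt(r(N, 153) - 17508) = sqrt(-309/(-23/8) - 17508) = sqrt(-309*(-8/23) - 17508) = sqrt(2472/23 - 17508) = sqrt(-400212/23) = 6*I*sqrt(255691)/23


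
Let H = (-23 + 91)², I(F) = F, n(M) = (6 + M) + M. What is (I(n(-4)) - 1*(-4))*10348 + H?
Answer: 25320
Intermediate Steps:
n(M) = 6 + 2*M
H = 4624 (H = 68² = 4624)
(I(n(-4)) - 1*(-4))*10348 + H = ((6 + 2*(-4)) - 1*(-4))*10348 + 4624 = ((6 - 8) + 4)*10348 + 4624 = (-2 + 4)*10348 + 4624 = 2*10348 + 4624 = 20696 + 4624 = 25320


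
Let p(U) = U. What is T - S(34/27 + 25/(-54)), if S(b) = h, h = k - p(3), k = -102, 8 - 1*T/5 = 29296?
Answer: -146335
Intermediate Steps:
T = -146440 (T = 40 - 5*29296 = 40 - 146480 = -146440)
h = -105 (h = -102 - 1*3 = -102 - 3 = -105)
S(b) = -105
T - S(34/27 + 25/(-54)) = -146440 - 1*(-105) = -146440 + 105 = -146335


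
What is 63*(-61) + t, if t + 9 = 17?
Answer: -3835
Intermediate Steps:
t = 8 (t = -9 + 17 = 8)
63*(-61) + t = 63*(-61) + 8 = -3843 + 8 = -3835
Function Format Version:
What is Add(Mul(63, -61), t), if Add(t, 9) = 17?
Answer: -3835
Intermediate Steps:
t = 8 (t = Add(-9, 17) = 8)
Add(Mul(63, -61), t) = Add(Mul(63, -61), 8) = Add(-3843, 8) = -3835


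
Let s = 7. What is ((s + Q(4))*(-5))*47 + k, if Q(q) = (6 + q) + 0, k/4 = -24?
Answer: -4091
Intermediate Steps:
k = -96 (k = 4*(-24) = -96)
Q(q) = 6 + q
((s + Q(4))*(-5))*47 + k = ((7 + (6 + 4))*(-5))*47 - 96 = ((7 + 10)*(-5))*47 - 96 = (17*(-5))*47 - 96 = -85*47 - 96 = -3995 - 96 = -4091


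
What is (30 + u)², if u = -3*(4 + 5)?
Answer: 9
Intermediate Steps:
u = -27 (u = -3*9 = -27)
(30 + u)² = (30 - 27)² = 3² = 9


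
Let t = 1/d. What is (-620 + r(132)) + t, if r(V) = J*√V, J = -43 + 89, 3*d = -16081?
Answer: -9970223/16081 + 92*√33 ≈ -91.500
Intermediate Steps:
d = -16081/3 (d = (⅓)*(-16081) = -16081/3 ≈ -5360.3)
J = 46
t = -3/16081 (t = 1/(-16081/3) = -3/16081 ≈ -0.00018656)
r(V) = 46*√V
(-620 + r(132)) + t = (-620 + 46*√132) - 3/16081 = (-620 + 46*(2*√33)) - 3/16081 = (-620 + 92*√33) - 3/16081 = -9970223/16081 + 92*√33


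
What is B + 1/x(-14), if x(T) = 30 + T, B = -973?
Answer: -15567/16 ≈ -972.94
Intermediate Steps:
B + 1/x(-14) = -973 + 1/(30 - 14) = -973 + 1/16 = -15567/16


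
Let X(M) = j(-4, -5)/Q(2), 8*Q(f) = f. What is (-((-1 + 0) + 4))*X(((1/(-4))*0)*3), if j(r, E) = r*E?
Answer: -240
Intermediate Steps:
Q(f) = f/8
j(r, E) = E*r
X(M) = 80 (X(M) = (-5*(-4))/(((1/8)*2)) = 20/(1/4) = 20*4 = 80)
(-((-1 + 0) + 4))*X(((1/(-4))*0)*3) = -((-1 + 0) + 4)*80 = -(-1 + 4)*80 = -1*3*80 = -3*80 = -240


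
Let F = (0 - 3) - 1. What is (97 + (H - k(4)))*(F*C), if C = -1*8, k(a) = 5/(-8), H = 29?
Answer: 4052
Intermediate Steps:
k(a) = -5/8 (k(a) = 5*(-1/8) = -5/8)
F = -4 (F = -3 - 1 = -4)
C = -8
(97 + (H - k(4)))*(F*C) = (97 + (29 - 1*(-5/8)))*(-4*(-8)) = (97 + (29 + 5/8))*32 = (97 + 237/8)*32 = (1013/8)*32 = 4052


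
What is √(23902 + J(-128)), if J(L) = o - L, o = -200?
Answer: √23830 ≈ 154.37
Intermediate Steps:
J(L) = -200 - L
√(23902 + J(-128)) = √(23902 + (-200 - 1*(-128))) = √(23902 + (-200 + 128)) = √(23902 - 72) = √23830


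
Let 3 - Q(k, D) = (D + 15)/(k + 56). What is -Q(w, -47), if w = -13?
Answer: -161/43 ≈ -3.7442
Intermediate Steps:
Q(k, D) = 3 - (15 + D)/(56 + k) (Q(k, D) = 3 - (D + 15)/(k + 56) = 3 - (15 + D)/(56 + k))
-Q(w, -47) = -(153 - 1*(-47) + 3*(-13))/(56 - 13) = -(153 + 47 - 39)/43 = -161/43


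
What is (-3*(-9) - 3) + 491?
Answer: 515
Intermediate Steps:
(-3*(-9) - 3) + 491 = (27 - 3) + 491 = 24 + 491 = 515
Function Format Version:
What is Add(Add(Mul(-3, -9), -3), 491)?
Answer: 515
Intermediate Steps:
Add(Add(Mul(-3, -9), -3), 491) = Add(Add(27, -3), 491) = Add(24, 491) = 515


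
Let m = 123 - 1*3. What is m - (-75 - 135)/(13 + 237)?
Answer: 3021/25 ≈ 120.84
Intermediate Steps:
m = 120 (m = 123 - 3 = 120)
m - (-75 - 135)/(13 + 237) = 120 - (-75 - 135)/(13 + 237) = 120 - (-210)/250 = 120 - 1*(-21/25) = 120 + 21/25 = 3021/25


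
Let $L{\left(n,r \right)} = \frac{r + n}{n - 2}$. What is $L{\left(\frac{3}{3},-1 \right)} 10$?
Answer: $0$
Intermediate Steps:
$L{\left(n,r \right)} = \frac{n + r}{-2 + n}$
$L{\left(\frac{3}{3},-1 \right)} 10 = \frac{\frac{3}{3} - 1}{-2 + \frac{3}{3}} \cdot 10 = \frac{3 \cdot \frac{1}{3} - 1}{-2 + 3 \cdot \frac{1}{3}} \cdot 10 = \frac{1 - 1}{-2 + 1} \cdot 10 = \frac{1}{-1} \cdot 0 \cdot 10 = \left(-1\right) 0 \cdot 10 = 0 \cdot 10 = 0$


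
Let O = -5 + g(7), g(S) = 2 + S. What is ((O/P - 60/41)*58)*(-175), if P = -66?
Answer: 20929300/1353 ≈ 15469.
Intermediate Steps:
O = 4 (O = -5 + (2 + 7) = -5 + 9 = 4)
((O/P - 60/41)*58)*(-175) = ((4/(-66) - 60/41)*58)*(-175) = ((4*(-1/66) - 60*1/41)*58)*(-175) = ((-2/33 - 60/41)*58)*(-175) = -2062/1353*58*(-175) = -119596/1353*(-175) = 20929300/1353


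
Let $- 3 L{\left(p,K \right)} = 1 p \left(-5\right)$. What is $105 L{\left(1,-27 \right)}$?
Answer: $175$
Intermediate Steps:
$L{\left(p,K \right)} = \frac{5 p}{3}$ ($L{\left(p,K \right)} = - \frac{1 p \left(-5\right)}{3} = - \frac{p \left(-5\right)}{3} = - \frac{\left(-5\right) p}{3} = \frac{5 p}{3}$)
$105 L{\left(1,-27 \right)} = 105 \cdot \frac{5}{3} \cdot 1 = 105 \cdot \frac{5}{3} = 175$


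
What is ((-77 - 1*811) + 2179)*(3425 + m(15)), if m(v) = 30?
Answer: 4460405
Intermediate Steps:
((-77 - 1*811) + 2179)*(3425 + m(15)) = ((-77 - 1*811) + 2179)*(3425 + 30) = ((-77 - 811) + 2179)*3455 = (-888 + 2179)*3455 = 1291*3455 = 4460405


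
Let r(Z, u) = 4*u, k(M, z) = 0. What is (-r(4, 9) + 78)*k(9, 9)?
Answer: 0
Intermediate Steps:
(-r(4, 9) + 78)*k(9, 9) = (-4*9 + 78)*0 = (-1*36 + 78)*0 = (-36 + 78)*0 = 42*0 = 0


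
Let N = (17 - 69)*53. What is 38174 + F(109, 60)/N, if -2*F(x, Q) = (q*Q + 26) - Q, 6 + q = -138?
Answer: 105203207/2756 ≈ 38172.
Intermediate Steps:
q = -144 (q = -6 - 138 = -144)
N = -2756 (N = -52*53 = -2756)
F(x, Q) = -13 + 145*Q/2 (F(x, Q) = -((-144*Q + 26) - Q)/2 = -((26 - 144*Q) - Q)/2 = -(26 - 145*Q)/2 = -13 + 145*Q/2)
38174 + F(109, 60)/N = 38174 + (-13 + (145/2)*60)/(-2756) = 38174 + (-13 + 4350)*(-1/2756) = 38174 + 4337*(-1/2756) = 38174 - 4337/2756 = 105203207/2756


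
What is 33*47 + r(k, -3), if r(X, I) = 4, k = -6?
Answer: 1555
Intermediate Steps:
33*47 + r(k, -3) = 33*47 + 4 = 1551 + 4 = 1555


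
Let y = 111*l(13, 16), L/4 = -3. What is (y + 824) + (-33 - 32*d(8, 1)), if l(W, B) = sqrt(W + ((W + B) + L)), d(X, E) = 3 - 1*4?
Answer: 823 + 111*sqrt(30) ≈ 1431.0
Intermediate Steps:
L = -12 (L = 4*(-3) = -12)
d(X, E) = -1 (d(X, E) = 3 - 4 = -1)
l(W, B) = sqrt(-12 + B + 2*W) (l(W, B) = sqrt(W + ((W + B) - 12)) = sqrt(W + ((B + W) - 12)) = sqrt(W + (-12 + B + W)) = sqrt(-12 + B + 2*W))
y = 111*sqrt(30) (y = 111*sqrt(-12 + 16 + 2*13) = 111*sqrt(-12 + 16 + 26) = 111*sqrt(30) ≈ 607.97)
(y + 824) + (-33 - 32*d(8, 1)) = (111*sqrt(30) + 824) + (-33 - 32*(-1)) = (824 + 111*sqrt(30)) + (-33 + 32) = (824 + 111*sqrt(30)) - 1 = 823 + 111*sqrt(30)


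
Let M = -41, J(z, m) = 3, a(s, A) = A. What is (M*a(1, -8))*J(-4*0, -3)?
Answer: 984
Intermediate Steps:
(M*a(1, -8))*J(-4*0, -3) = -41*(-8)*3 = 328*3 = 984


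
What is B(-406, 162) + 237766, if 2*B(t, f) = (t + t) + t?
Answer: 237157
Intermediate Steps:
B(t, f) = 3*t/2 (B(t, f) = ((t + t) + t)/2 = (2*t + t)/2 = (3*t)/2 = 3*t/2)
B(-406, 162) + 237766 = (3/2)*(-406) + 237766 = -609 + 237766 = 237157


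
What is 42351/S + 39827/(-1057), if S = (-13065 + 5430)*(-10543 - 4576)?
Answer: -1532442609416/40671092735 ≈ -37.679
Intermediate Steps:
S = 115433565 (S = -7635*(-15119) = 115433565)
42351/S + 39827/(-1057) = 42351/115433565 + 39827/(-1057) = 42351*(1/115433565) + 39827*(-1/1057) = 14117/38477855 - 39827/1057 = -1532442609416/40671092735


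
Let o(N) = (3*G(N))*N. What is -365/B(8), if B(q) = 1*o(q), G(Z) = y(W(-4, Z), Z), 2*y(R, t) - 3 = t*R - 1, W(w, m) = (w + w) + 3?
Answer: 365/456 ≈ 0.80044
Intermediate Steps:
W(w, m) = 3 + 2*w (W(w, m) = 2*w + 3 = 3 + 2*w)
y(R, t) = 1 + R*t/2 (y(R, t) = 3/2 + (t*R - 1)/2 = 3/2 + (R*t - 1)/2 = 3/2 + (-1 + R*t)/2 = 3/2 + (-1/2 + R*t/2) = 1 + R*t/2)
G(Z) = 1 - 5*Z/2 (G(Z) = 1 + (3 + 2*(-4))*Z/2 = 1 + (3 - 8)*Z/2 = 1 + (1/2)*(-5)*Z = 1 - 5*Z/2)
o(N) = N*(3 - 15*N/2) (o(N) = (3*(1 - 5*N/2))*N = (3 - 15*N/2)*N = N*(3 - 15*N/2))
B(q) = 3*q*(2 - 5*q)/2 (B(q) = 1*(3*q*(2 - 5*q)/2) = 3*q*(2 - 5*q)/2)
-365/B(8) = -365*1/(12*(2 - 5*8)) = -365*1/(12*(2 - 40)) = -365/((3/2)*8*(-38)) = -365/(-456) = -365*(-1/456) = 365/456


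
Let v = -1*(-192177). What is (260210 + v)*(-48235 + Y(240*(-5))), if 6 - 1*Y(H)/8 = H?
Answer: -17456257169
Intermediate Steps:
Y(H) = 48 - 8*H
v = 192177
(260210 + v)*(-48235 + Y(240*(-5))) = (260210 + 192177)*(-48235 + (48 - 1920*(-5))) = 452387*(-48235 + (48 - 8*(-1200))) = 452387*(-48235 + (48 + 9600)) = 452387*(-48235 + 9648) = 452387*(-38587) = -17456257169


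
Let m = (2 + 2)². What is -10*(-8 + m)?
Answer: -80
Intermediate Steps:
m = 16 (m = 4² = 16)
-10*(-8 + m) = -10*(-8 + 16) = -10*8 = -80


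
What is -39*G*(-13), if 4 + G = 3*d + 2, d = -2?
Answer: -4056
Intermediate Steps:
G = -8 (G = -4 + (3*(-2) + 2) = -4 + (-6 + 2) = -4 - 4 = -8)
-39*G*(-13) = -39*(-8)*(-13) = 312*(-13) = -4056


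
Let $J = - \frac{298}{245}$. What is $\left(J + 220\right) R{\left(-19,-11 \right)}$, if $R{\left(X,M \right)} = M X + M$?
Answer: $\frac{10613196}{245} \approx 43319.0$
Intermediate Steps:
$R{\left(X,M \right)} = M + M X$
$J = - \frac{298}{245} \approx -1.2163$
$\left(J + 220\right) R{\left(-19,-11 \right)} = \left(- \frac{298}{245} + 220\right) \left(- 11 \left(1 - 19\right)\right) = \frac{53602 \left(\left(-11\right) \left(-18\right)\right)}{245} = \frac{53602}{245} \cdot 198 = \frac{10613196}{245}$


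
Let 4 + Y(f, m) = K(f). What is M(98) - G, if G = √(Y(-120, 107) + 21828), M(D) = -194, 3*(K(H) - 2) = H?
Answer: -194 - √21786 ≈ -341.60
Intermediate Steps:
K(H) = 2 + H/3
Y(f, m) = -2 + f/3 (Y(f, m) = -4 + (2 + f/3) = -2 + f/3)
G = √21786 (G = √((-2 + (⅓)*(-120)) + 21828) = √((-2 - 40) + 21828) = √(-42 + 21828) = √21786 ≈ 147.60)
M(98) - G = -194 - √21786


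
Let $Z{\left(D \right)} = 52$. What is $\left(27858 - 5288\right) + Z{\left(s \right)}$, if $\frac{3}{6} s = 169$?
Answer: $22622$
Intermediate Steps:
$s = 338$ ($s = 2 \cdot 169 = 338$)
$\left(27858 - 5288\right) + Z{\left(s \right)} = \left(27858 - 5288\right) + 52 = 22570 + 52 = 22622$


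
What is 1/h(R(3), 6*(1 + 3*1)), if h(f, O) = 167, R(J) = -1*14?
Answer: 1/167 ≈ 0.0059880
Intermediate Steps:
R(J) = -14
1/h(R(3), 6*(1 + 3*1)) = 1/167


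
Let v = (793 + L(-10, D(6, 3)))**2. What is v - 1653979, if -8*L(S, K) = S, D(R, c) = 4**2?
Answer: -16370335/16 ≈ -1.0231e+6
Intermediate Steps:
D(R, c) = 16
L(S, K) = -S/8
v = 10093329/16 (v = (793 - 1/8*(-10))**2 = (793 + 5/4)**2 = (3177/4)**2 = 10093329/16 ≈ 6.3083e+5)
v - 1653979 = 10093329/16 - 1653979 = -16370335/16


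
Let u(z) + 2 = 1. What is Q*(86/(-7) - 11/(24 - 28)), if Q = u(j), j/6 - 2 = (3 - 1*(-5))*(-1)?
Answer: 267/28 ≈ 9.5357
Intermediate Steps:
j = -36 (j = 12 + 6*((3 - 1*(-5))*(-1)) = 12 + 6*((3 + 5)*(-1)) = 12 + 6*(8*(-1)) = 12 + 6*(-8) = 12 - 48 = -36)
u(z) = -1 (u(z) = -2 + 1 = -1)
Q = -1
Q*(86/(-7) - 11/(24 - 28)) = -(86/(-7) - 11/(24 - 28)) = -(86*(-1/7) - 11/(-4)) = -(-86/7 - 11*(-1/4)) = -(-86/7 + 11/4) = -1*(-267/28) = 267/28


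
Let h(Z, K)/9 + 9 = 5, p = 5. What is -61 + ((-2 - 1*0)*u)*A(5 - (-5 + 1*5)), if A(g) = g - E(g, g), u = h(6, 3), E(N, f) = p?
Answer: -61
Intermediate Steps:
h(Z, K) = -36 (h(Z, K) = -81 + 9*5 = -81 + 45 = -36)
E(N, f) = 5
u = -36
A(g) = -5 + g (A(g) = g - 1*5 = g - 5 = -5 + g)
-61 + ((-2 - 1*0)*u)*A(5 - (-5 + 1*5)) = -61 + ((-2 - 1*0)*(-36))*(-5 + (5 - (-5 + 1*5))) = -61 + ((-2 + 0)*(-36))*(-5 + (5 - (-5 + 5))) = -61 + (-2*(-36))*(-5 + (5 - 1*0)) = -61 + 72*(-5 + (5 + 0)) = -61 + 72*(-5 + 5) = -61 + 72*0 = -61 + 0 = -61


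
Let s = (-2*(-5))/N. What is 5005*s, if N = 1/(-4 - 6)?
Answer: -500500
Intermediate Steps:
N = -1/10 (N = 1/(-10) = -1/10 ≈ -0.10000)
s = -100 (s = (-2*(-5))/(-1/10) = 10*(-10) = -100)
5005*s = 5005*(-100) = -500500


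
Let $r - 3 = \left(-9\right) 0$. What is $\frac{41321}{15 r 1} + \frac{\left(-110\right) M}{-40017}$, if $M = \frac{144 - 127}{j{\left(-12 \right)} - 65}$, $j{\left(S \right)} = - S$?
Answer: $\frac{29212555357}{31813515} \approx 918.24$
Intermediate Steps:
$M = - \frac{17}{53}$ ($M = \frac{144 - 127}{\left(-1\right) \left(-12\right) - 65} = \frac{17}{12 - 65} = \frac{17}{-53} = 17 \left(- \frac{1}{53}\right) = - \frac{17}{53} \approx -0.32075$)
$r = 3$ ($r = 3 - 0 = 3 + 0 = 3$)
$\frac{41321}{15 r 1} + \frac{\left(-110\right) M}{-40017} = \frac{41321}{15 \cdot 3 \cdot 1} + \frac{\left(-110\right) \left(- \frac{17}{53}\right)}{-40017} = \frac{41321}{45 \cdot 1} + \frac{1870}{53} \left(- \frac{1}{40017}\right) = \frac{41321}{45} - \frac{1870}{2120901} = \frac{29212555357}{31813515}$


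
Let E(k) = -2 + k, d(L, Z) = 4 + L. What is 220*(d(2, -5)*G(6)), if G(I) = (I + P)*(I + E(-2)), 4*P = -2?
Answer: 14520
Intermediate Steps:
P = -1/2 (P = (1/4)*(-2) = -1/2 ≈ -0.50000)
G(I) = (-4 + I)*(-1/2 + I) (G(I) = (I - 1/2)*(I + (-2 - 2)) = (-1/2 + I)*(I - 4) = (-1/2 + I)*(-4 + I) = (-4 + I)*(-1/2 + I))
220*(d(2, -5)*G(6)) = 220*((4 + 2)*(2 + 6**2 - 9/2*6)) = 220*(6*(2 + 36 - 27)) = 220*(6*11) = 220*66 = 14520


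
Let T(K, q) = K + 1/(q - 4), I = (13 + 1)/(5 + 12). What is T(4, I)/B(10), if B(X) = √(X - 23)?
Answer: -199*I*√13/702 ≈ -1.0221*I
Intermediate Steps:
I = 14/17 ≈ 0.82353
T(K, q) = K + 1/(-4 + q)
B(X) = √(-23 + X)
T(4, I)/B(10) = ((1 - 4*4 + 4*(14/17))/(-4 + 14/17))/(√(-23 + 10)) = ((1 - 16 + 56/17)/(-54/17))/(√(-13)) = (-17/54*(-199/17))/((I*√13)) = 199*(-I*√13/13)/54 = -199*I*√13/702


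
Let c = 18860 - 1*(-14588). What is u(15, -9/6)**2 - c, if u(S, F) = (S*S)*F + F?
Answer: 81473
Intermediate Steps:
u(S, F) = F + F*S**2 (u(S, F) = S**2*F + F = F*S**2 + F = F + F*S**2)
c = 33448 (c = 18860 + 14588 = 33448)
u(15, -9/6)**2 - c = ((-9/6)*(1 + 15**2))**2 - 1*33448 = ((-9*1/6)*(1 + 225))**2 - 33448 = (-3/2*226)**2 - 33448 = (-339)**2 - 33448 = 114921 - 33448 = 81473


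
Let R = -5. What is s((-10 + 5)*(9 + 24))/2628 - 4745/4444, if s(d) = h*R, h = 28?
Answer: -3273005/2919708 ≈ -1.1210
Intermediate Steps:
s(d) = -140 (s(d) = 28*(-5) = -140)
s((-10 + 5)*(9 + 24))/2628 - 4745/4444 = -140/2628 - 4745/4444 = -140*1/2628 - 4745*1/4444 = -35/657 - 4745/4444 = -3273005/2919708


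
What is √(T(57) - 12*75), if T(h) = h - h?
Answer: 30*I ≈ 30.0*I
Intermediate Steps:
T(h) = 0
√(T(57) - 12*75) = √(0 - 12*75) = √(0 - 900) = √(-900) = 30*I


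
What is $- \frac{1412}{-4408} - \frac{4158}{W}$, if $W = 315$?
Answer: $- \frac{70967}{5510} \approx -12.88$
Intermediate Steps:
$- \frac{1412}{-4408} - \frac{4158}{W} = - \frac{1412}{-4408} - \frac{4158}{315} = \left(-1412\right) \left(- \frac{1}{4408}\right) - \frac{66}{5} = \frac{353}{1102} - \frac{66}{5} = - \frac{70967}{5510}$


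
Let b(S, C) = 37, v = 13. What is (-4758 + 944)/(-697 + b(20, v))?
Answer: 1907/330 ≈ 5.7788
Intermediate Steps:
(-4758 + 944)/(-697 + b(20, v)) = (-4758 + 944)/(-697 + 37) = -3814/(-660) = -3814*(-1/660) = 1907/330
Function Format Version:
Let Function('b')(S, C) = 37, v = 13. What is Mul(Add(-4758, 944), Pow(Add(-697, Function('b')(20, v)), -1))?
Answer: Rational(1907, 330) ≈ 5.7788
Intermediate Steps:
Mul(Add(-4758, 944), Pow(Add(-697, Function('b')(20, v)), -1)) = Mul(Add(-4758, 944), Pow(Add(-697, 37), -1)) = Mul(-3814, Pow(-660, -1)) = Mul(-3814, Rational(-1, 660)) = Rational(1907, 330)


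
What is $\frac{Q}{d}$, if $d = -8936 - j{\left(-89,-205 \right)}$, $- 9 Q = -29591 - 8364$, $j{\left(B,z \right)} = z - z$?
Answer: $- \frac{37955}{80424} \approx -0.47194$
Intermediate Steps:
$j{\left(B,z \right)} = 0$
$Q = \frac{37955}{9}$ ($Q = - \frac{-29591 - 8364}{9} = \left(- \frac{1}{9}\right) \left(-37955\right) = \frac{37955}{9} \approx 4217.2$)
$d = -8936$ ($d = -8936 - 0 = -8936 + 0 = -8936$)
$\frac{Q}{d} = \frac{37955}{9 \left(-8936\right)} = \frac{37955}{9} \left(- \frac{1}{8936}\right) = - \frac{37955}{80424}$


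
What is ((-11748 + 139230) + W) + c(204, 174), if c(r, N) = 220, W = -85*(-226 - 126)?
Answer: 157622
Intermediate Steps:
W = 29920 (W = -85*(-352) = 29920)
((-11748 + 139230) + W) + c(204, 174) = ((-11748 + 139230) + 29920) + 220 = (127482 + 29920) + 220 = 157402 + 220 = 157622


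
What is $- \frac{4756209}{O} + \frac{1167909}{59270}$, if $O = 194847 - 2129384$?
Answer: $\frac{2541263680563}{114660007990} \approx 22.163$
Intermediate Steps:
$O = -1934537$ ($O = 194847 - 2129384 = -1934537$)
$- \frac{4756209}{O} + \frac{1167909}{59270} = - \frac{4756209}{-1934537} + \frac{1167909}{59270} = \left(-4756209\right) \left(- \frac{1}{1934537}\right) + 1167909 \cdot \frac{1}{59270} = \frac{4756209}{1934537} + \frac{1167909}{59270} = \frac{2541263680563}{114660007990}$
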